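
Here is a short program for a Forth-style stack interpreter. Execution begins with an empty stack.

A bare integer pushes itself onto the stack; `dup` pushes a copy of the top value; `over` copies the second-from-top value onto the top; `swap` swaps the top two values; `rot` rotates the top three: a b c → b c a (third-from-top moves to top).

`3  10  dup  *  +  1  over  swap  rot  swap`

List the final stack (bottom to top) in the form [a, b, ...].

[103, 103, 1]

3     [3]
10    [3, 10]
dup   [3, 10, 10]
*     [3, 100]
+     [103]
1     [103, 1]
over  [103, 1, 103]
swap  [103, 103, 1]
rot   [103, 1, 103]
swap  [103, 103, 1]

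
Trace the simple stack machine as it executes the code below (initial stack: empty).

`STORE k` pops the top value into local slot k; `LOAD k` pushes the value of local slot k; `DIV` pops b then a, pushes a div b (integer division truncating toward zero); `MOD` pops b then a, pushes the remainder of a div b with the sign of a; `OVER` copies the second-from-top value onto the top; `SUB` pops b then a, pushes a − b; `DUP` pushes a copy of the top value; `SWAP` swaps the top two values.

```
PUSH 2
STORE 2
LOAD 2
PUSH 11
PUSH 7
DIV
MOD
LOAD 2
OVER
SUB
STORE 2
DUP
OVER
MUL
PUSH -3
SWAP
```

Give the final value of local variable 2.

PUSH 2   2
STORE 2  (empty)
LOAD 2   2
PUSH 11  2 11
PUSH 7   2 11 7
DIV      2 1
MOD      0
LOAD 2   0 2
OVER     0 2 0
SUB      0 2
STORE 2  0
DUP      0 0
OVER     0 0 0
MUL      0 0
PUSH -3  0 0 -3
SWAP     0 -3 0

2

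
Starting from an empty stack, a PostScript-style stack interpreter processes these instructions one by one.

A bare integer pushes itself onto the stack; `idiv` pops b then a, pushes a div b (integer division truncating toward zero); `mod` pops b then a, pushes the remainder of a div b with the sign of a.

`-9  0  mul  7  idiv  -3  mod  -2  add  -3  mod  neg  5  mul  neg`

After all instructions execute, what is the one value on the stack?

-10

-9   -> [-9]
0    -> [-9, 0]
mul  -> [0]
7    -> [0, 7]
idiv -> [0]
-3   -> [0, -3]
mod  -> [0]
-2   -> [0, -2]
add  -> [-2]
-3   -> [-2, -3]
mod  -> [-2]
neg  -> [2]
5    -> [2, 5]
mul  -> [10]
neg  -> [-10]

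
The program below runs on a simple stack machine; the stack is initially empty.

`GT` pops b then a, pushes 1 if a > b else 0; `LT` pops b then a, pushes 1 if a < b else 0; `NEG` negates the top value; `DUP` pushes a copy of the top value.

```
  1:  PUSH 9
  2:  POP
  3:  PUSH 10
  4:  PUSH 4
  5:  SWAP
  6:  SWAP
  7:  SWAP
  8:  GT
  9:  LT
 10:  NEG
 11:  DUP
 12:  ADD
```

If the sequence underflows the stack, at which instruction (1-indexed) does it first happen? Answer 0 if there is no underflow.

9

PUSH 9  : 9
POP     : (empty)
PUSH 10 : 10
PUSH 4  : 10 4
SWAP    : 4 10
SWAP    : 10 4
SWAP    : 4 10
GT      : 0
LT  — needs 2 operands, stack has 1 → underflow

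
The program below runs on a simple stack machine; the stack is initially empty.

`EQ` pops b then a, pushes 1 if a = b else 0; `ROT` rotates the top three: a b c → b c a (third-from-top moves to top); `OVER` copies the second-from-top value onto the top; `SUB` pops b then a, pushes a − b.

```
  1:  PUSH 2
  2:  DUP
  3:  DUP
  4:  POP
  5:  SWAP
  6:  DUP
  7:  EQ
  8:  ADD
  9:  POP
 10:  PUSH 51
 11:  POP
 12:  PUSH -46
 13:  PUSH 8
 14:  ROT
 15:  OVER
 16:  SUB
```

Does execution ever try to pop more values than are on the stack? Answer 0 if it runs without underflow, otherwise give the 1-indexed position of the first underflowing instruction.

14

PUSH 2   -> [2]
DUP      -> [2, 2]
DUP      -> [2, 2, 2]
POP      -> [2, 2]
SWAP     -> [2, 2]
DUP      -> [2, 2, 2]
EQ       -> [2, 1]
ADD      -> [3]
POP      -> []
PUSH 51  -> [51]
POP      -> []
PUSH -46 -> [-46]
PUSH 8   -> [-46, 8]
ROT  — needs 3 operands, stack has 2 → underflow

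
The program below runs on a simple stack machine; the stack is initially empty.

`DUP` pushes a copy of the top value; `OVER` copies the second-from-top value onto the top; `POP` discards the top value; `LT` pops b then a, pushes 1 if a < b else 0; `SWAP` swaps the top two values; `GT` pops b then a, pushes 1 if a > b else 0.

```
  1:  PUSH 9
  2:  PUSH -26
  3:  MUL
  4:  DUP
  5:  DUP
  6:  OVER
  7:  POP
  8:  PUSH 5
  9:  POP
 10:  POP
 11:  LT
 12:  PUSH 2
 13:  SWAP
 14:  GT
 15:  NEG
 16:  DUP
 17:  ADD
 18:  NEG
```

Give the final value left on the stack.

2

PUSH 9   : [9]
PUSH -26 : [9, -26]
MUL      : [-234]
DUP      : [-234, -234]
DUP      : [-234, -234, -234]
OVER     : [-234, -234, -234, -234]
POP      : [-234, -234, -234]
PUSH 5   : [-234, -234, -234, 5]
POP      : [-234, -234, -234]
POP      : [-234, -234]
LT       : [0]
PUSH 2   : [0, 2]
SWAP     : [2, 0]
GT       : [1]
NEG      : [-1]
DUP      : [-1, -1]
ADD      : [-2]
NEG      : [2]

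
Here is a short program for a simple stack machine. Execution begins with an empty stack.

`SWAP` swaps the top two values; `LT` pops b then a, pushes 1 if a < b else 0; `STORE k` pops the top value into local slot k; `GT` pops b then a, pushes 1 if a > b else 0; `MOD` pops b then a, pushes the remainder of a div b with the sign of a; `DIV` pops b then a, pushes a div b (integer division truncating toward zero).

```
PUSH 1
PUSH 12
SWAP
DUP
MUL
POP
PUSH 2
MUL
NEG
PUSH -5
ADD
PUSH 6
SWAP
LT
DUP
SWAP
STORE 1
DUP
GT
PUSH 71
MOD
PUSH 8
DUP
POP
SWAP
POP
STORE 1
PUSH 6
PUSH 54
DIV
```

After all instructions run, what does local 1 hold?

PUSH 1   1
PUSH 12  1 12
SWAP     12 1
DUP      12 1 1
MUL      12 1
POP      12
PUSH 2   12 2
MUL      24
NEG      -24
PUSH -5  -24 -5
ADD      -29
PUSH 6   -29 6
SWAP     6 -29
LT       0
DUP      0 0
SWAP     0 0
STORE 1  0
DUP      0 0
GT       0
PUSH 71  0 71
MOD      0
PUSH 8   0 8
DUP      0 8 8
POP      0 8
SWAP     8 0
POP      8
STORE 1  (empty)
PUSH 6   6
PUSH 54  6 54
DIV      0

8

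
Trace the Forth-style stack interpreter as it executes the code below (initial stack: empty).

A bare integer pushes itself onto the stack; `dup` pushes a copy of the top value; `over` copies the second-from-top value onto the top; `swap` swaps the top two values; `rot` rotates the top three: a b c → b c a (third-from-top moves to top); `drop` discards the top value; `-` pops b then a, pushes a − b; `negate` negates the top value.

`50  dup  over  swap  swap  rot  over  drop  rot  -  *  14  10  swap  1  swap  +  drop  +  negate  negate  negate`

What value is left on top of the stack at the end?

-10

50     → [50]
dup    → [50, 50]
over   → [50, 50, 50]
swap   → [50, 50, 50]
swap   → [50, 50, 50]
rot    → [50, 50, 50]
over   → [50, 50, 50, 50]
drop   → [50, 50, 50]
rot    → [50, 50, 50]
-      → [50, 0]
*      → [0]
14     → [0, 14]
10     → [0, 14, 10]
swap   → [0, 10, 14]
1      → [0, 10, 14, 1]
swap   → [0, 10, 1, 14]
+      → [0, 10, 15]
drop   → [0, 10]
+      → [10]
negate → [-10]
negate → [10]
negate → [-10]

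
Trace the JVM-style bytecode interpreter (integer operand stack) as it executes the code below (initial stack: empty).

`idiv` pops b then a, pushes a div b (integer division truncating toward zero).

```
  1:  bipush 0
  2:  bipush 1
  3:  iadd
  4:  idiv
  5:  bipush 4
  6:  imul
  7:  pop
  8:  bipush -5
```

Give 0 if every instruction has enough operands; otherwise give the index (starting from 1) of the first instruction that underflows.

bipush 0 : 0
bipush 1 : 0 1
iadd     : 1
idiv  — needs 2 operands, stack has 1 → underflow

4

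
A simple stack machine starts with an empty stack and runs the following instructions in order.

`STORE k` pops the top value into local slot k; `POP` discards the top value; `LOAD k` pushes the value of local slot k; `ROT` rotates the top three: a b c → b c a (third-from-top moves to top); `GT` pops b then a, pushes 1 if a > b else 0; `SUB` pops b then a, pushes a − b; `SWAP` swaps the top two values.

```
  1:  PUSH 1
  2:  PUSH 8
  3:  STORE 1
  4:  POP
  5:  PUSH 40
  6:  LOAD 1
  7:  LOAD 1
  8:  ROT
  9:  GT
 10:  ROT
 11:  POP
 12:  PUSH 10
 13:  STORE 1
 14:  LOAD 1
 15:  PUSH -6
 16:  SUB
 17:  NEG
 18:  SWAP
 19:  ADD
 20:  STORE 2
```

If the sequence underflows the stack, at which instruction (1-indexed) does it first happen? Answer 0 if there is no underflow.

10

PUSH 1  : [1]
PUSH 8  : [1, 8]
STORE 1 : [1]
POP     : []
PUSH 40 : [40]
LOAD 1  : [40, 8]
LOAD 1  : [40, 8, 8]
ROT     : [8, 8, 40]
GT      : [8, 0]
ROT  — needs 3 operands, stack has 2 → underflow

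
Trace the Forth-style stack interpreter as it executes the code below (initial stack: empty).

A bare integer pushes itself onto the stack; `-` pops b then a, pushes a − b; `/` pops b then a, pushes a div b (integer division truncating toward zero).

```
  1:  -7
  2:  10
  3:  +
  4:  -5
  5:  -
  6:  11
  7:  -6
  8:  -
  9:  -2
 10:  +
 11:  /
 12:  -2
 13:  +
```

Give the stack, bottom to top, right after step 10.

-7 -> -7
10 -> -7 10
+  -> 3
-5 -> 3 -5
-  -> 8
11 -> 8 11
-6 -> 8 11 -6
-  -> 8 17
-2 -> 8 17 -2
+  -> 8 15

[8, 15]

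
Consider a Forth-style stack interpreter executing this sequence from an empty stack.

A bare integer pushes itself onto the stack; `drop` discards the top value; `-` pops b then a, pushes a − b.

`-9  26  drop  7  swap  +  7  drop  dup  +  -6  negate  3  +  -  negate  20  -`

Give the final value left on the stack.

-9     → -9
26     → -9 26
drop   → -9
7      → -9 7
swap   → 7 -9
+      → -2
7      → -2 7
drop   → -2
dup    → -2 -2
+      → -4
-6     → -4 -6
negate → -4 6
3      → -4 6 3
+      → -4 9
-      → -13
negate → 13
20     → 13 20
-      → -7

-7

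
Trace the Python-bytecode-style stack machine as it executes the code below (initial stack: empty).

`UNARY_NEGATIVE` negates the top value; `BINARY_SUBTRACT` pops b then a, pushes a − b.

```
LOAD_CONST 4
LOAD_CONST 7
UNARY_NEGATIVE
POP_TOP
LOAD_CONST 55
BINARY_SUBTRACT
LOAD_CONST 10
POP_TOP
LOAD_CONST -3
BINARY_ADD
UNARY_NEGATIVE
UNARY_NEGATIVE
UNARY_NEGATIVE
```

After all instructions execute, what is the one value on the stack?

54

LOAD_CONST 4    : [4]
LOAD_CONST 7    : [4, 7]
UNARY_NEGATIVE  : [4, -7]
POP_TOP         : [4]
LOAD_CONST 55   : [4, 55]
BINARY_SUBTRACT : [-51]
LOAD_CONST 10   : [-51, 10]
POP_TOP         : [-51]
LOAD_CONST -3   : [-51, -3]
BINARY_ADD      : [-54]
UNARY_NEGATIVE  : [54]
UNARY_NEGATIVE  : [-54]
UNARY_NEGATIVE  : [54]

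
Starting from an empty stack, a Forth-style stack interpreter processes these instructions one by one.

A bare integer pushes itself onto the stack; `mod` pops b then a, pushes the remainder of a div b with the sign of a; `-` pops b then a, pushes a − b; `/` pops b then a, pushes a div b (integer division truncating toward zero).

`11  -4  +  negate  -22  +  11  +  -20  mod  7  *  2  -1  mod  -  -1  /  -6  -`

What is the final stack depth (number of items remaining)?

11     → 11
-4     → 11 -4
+      → 7
negate → -7
-22    → -7 -22
+      → -29
11     → -29 11
+      → -18
-20    → -18 -20
mod    → -18
7      → -18 7
*      → -126
2      → -126 2
-1     → -126 2 -1
mod    → -126 0
-      → -126
-1     → -126 -1
/      → 126
-6     → 126 -6
-      → 132

1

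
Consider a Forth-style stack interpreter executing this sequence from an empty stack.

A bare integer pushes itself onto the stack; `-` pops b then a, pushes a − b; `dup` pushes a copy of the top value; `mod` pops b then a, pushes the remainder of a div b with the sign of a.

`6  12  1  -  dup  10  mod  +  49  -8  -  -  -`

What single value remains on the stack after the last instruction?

6    [6]
12   [6, 12]
1    [6, 12, 1]
-    [6, 11]
dup  [6, 11, 11]
10   [6, 11, 11, 10]
mod  [6, 11, 1]
+    [6, 12]
49   [6, 12, 49]
-8   [6, 12, 49, -8]
-    [6, 12, 57]
-    [6, -45]
-    [51]

51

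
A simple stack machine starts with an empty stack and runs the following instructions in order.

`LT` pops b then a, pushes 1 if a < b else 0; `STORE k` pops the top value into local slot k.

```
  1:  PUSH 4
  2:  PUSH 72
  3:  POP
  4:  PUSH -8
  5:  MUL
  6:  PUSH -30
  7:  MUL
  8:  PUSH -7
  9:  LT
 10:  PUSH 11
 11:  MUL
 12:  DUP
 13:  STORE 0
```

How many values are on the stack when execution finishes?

1

PUSH 4   → [4]
PUSH 72  → [4, 72]
POP      → [4]
PUSH -8  → [4, -8]
MUL      → [-32]
PUSH -30 → [-32, -30]
MUL      → [960]
PUSH -7  → [960, -7]
LT       → [0]
PUSH 11  → [0, 11]
MUL      → [0]
DUP      → [0, 0]
STORE 0  → [0]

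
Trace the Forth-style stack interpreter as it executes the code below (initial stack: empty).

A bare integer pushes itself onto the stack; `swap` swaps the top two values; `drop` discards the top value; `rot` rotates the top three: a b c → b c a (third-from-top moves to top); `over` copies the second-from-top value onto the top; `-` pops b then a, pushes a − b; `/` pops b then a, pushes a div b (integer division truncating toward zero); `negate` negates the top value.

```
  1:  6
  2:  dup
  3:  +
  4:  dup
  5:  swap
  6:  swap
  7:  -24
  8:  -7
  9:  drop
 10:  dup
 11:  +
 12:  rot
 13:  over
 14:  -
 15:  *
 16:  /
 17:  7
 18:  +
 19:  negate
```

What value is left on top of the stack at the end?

6      → 6
dup    → 6 6
+      → 12
dup    → 12 12
swap   → 12 12
swap   → 12 12
-24    → 12 12 -24
-7     → 12 12 -24 -7
drop   → 12 12 -24
dup    → 12 12 -24 -24
+      → 12 12 -48
rot    → 12 -48 12
over   → 12 -48 12 -48
-      → 12 -48 60
*      → 12 -2880
/      → 0
7      → 0 7
+      → 7
negate → -7

-7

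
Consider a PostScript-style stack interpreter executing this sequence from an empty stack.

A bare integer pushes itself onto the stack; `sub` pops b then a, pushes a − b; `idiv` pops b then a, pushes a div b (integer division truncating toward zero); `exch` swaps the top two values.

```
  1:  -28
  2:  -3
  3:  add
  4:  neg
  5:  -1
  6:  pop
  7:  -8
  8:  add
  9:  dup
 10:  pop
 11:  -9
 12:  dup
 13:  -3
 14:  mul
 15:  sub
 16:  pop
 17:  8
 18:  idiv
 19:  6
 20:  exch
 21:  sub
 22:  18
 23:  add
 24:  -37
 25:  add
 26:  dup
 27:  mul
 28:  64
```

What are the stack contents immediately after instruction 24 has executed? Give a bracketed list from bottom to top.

[22, -37]

-28   [-28]
-3    [-28, -3]
add   [-31]
neg   [31]
-1    [31, -1]
pop   [31]
-8    [31, -8]
add   [23]
dup   [23, 23]
pop   [23]
-9    [23, -9]
dup   [23, -9, -9]
-3    [23, -9, -9, -3]
mul   [23, -9, 27]
sub   [23, -36]
pop   [23]
8     [23, 8]
idiv  [2]
6     [2, 6]
exch  [6, 2]
sub   [4]
18    [4, 18]
add   [22]
-37   [22, -37]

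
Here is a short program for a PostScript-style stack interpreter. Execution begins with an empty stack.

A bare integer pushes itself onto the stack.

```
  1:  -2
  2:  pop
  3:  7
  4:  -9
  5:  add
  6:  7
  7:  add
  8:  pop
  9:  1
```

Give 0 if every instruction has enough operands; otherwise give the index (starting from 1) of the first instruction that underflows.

0

-2   -2
pop  (empty)
7    7
-9   7 -9
add  -2
7    -2 7
add  5
pop  (empty)
1    1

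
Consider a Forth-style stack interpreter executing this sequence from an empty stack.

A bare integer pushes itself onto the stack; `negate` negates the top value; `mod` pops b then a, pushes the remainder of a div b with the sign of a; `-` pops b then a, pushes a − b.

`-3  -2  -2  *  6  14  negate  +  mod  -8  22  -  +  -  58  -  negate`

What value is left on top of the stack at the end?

-3      -3
-2      -3 -2
-2      -3 -2 -2
*       -3 4
6       -3 4 6
14      -3 4 6 14
negate  -3 4 6 -14
+       -3 4 -8
mod     -3 4
-8      -3 4 -8
22      -3 4 -8 22
-       -3 4 -30
+       -3 -26
-       23
58      23 58
-       -35
negate  35

35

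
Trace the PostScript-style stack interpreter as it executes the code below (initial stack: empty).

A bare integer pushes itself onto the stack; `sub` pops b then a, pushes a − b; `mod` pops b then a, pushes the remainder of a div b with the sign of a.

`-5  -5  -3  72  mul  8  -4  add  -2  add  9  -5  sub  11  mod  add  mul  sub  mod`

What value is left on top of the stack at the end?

-5  → [-5]
-5  → [-5, -5]
-3  → [-5, -5, -3]
72  → [-5, -5, -3, 72]
mul → [-5, -5, -216]
8   → [-5, -5, -216, 8]
-4  → [-5, -5, -216, 8, -4]
add → [-5, -5, -216, 4]
-2  → [-5, -5, -216, 4, -2]
add → [-5, -5, -216, 2]
9   → [-5, -5, -216, 2, 9]
-5  → [-5, -5, -216, 2, 9, -5]
sub → [-5, -5, -216, 2, 14]
11  → [-5, -5, -216, 2, 14, 11]
mod → [-5, -5, -216, 2, 3]
add → [-5, -5, -216, 5]
mul → [-5, -5, -1080]
sub → [-5, 1075]
mod → [-5]

-5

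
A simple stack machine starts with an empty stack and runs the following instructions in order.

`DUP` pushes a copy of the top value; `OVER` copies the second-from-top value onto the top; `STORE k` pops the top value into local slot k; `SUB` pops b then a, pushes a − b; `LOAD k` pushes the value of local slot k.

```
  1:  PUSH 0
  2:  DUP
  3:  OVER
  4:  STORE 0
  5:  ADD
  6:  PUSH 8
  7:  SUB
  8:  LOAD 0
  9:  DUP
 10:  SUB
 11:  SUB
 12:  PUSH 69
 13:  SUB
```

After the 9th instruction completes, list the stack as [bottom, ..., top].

PUSH 0  : [0]
DUP     : [0, 0]
OVER    : [0, 0, 0]
STORE 0 : [0, 0]
ADD     : [0]
PUSH 8  : [0, 8]
SUB     : [-8]
LOAD 0  : [-8, 0]
DUP     : [-8, 0, 0]

[-8, 0, 0]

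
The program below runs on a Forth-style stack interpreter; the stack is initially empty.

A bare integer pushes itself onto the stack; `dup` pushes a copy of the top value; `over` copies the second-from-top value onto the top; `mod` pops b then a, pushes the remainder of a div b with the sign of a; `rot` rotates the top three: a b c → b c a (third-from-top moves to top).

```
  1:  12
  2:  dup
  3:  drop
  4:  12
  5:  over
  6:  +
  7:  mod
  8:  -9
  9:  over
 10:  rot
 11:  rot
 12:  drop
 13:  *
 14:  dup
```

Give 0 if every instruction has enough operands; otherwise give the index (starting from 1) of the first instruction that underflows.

0

12   → 12
dup  → 12 12
drop → 12
12   → 12 12
over → 12 12 12
+    → 12 24
mod  → 12
-9   → 12 -9
over → 12 -9 12
rot  → -9 12 12
rot  → 12 12 -9
drop → 12 12
*    → 144
dup  → 144 144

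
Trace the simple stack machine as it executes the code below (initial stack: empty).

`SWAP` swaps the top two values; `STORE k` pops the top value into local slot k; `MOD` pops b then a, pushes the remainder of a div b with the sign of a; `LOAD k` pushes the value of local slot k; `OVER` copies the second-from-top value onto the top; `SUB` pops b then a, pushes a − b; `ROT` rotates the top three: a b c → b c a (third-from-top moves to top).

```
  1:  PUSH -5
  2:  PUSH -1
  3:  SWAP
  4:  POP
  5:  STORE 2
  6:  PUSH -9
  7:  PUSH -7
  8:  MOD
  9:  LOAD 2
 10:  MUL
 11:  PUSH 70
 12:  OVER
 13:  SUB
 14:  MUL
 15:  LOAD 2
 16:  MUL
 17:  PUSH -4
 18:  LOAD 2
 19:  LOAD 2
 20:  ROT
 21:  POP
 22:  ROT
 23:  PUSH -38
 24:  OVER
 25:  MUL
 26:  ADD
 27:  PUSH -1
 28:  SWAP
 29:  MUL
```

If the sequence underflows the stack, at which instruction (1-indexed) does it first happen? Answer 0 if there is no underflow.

0

PUSH -5  -> [-5]
PUSH -1  -> [-5, -1]
SWAP     -> [-1, -5]
POP      -> [-1]
STORE 2  -> []
PUSH -9  -> [-9]
PUSH -7  -> [-9, -7]
MOD      -> [-2]
LOAD 2   -> [-2, -1]
MUL      -> [2]
PUSH 70  -> [2, 70]
OVER     -> [2, 70, 2]
SUB      -> [2, 68]
MUL      -> [136]
LOAD 2   -> [136, -1]
MUL      -> [-136]
PUSH -4  -> [-136, -4]
LOAD 2   -> [-136, -4, -1]
LOAD 2   -> [-136, -4, -1, -1]
ROT      -> [-136, -1, -1, -4]
POP      -> [-136, -1, -1]
ROT      -> [-1, -1, -136]
PUSH -38 -> [-1, -1, -136, -38]
OVER     -> [-1, -1, -136, -38, -136]
MUL      -> [-1, -1, -136, 5168]
ADD      -> [-1, -1, 5032]
PUSH -1  -> [-1, -1, 5032, -1]
SWAP     -> [-1, -1, -1, 5032]
MUL      -> [-1, -1, -5032]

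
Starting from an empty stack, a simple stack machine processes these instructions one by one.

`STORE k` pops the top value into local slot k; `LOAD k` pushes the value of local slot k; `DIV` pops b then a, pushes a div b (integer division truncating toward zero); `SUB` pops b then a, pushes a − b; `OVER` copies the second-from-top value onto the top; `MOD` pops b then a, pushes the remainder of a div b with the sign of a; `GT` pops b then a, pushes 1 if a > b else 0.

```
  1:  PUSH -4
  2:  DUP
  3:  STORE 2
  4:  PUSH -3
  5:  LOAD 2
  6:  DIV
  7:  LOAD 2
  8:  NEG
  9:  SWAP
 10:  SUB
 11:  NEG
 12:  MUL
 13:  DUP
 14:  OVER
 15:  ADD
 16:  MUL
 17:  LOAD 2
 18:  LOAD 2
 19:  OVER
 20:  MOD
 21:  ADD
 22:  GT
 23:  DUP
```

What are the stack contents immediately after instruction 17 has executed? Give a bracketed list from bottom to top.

PUSH -4 -> -4
DUP     -> -4 -4
STORE 2 -> -4
PUSH -3 -> -4 -3
LOAD 2  -> -4 -3 -4
DIV     -> -4 0
LOAD 2  -> -4 0 -4
NEG     -> -4 0 4
SWAP    -> -4 4 0
SUB     -> -4 4
NEG     -> -4 -4
MUL     -> 16
DUP     -> 16 16
OVER    -> 16 16 16
ADD     -> 16 32
MUL     -> 512
LOAD 2  -> 512 -4

[512, -4]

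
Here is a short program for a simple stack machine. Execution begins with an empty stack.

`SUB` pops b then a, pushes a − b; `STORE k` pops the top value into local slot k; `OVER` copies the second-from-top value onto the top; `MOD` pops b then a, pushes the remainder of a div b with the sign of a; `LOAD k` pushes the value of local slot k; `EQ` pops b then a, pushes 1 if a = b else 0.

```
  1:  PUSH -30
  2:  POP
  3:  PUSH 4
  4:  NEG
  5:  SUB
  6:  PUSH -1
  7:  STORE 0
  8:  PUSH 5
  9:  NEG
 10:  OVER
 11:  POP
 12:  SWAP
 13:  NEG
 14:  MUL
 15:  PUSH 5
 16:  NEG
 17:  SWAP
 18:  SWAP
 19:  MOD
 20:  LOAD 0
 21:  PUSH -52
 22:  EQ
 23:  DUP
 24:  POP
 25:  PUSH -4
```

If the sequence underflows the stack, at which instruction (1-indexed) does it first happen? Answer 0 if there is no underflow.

5

PUSH -30 → -30
POP      → (empty)
PUSH 4   → 4
NEG      → -4
SUB  — needs 2 operands, stack has 1 → underflow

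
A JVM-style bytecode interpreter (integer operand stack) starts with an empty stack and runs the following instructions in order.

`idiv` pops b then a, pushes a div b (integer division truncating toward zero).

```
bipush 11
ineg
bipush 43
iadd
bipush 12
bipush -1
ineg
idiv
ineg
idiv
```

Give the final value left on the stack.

-2

bipush 11 -> [11]
ineg      -> [-11]
bipush 43 -> [-11, 43]
iadd      -> [32]
bipush 12 -> [32, 12]
bipush -1 -> [32, 12, -1]
ineg      -> [32, 12, 1]
idiv      -> [32, 12]
ineg      -> [32, -12]
idiv      -> [-2]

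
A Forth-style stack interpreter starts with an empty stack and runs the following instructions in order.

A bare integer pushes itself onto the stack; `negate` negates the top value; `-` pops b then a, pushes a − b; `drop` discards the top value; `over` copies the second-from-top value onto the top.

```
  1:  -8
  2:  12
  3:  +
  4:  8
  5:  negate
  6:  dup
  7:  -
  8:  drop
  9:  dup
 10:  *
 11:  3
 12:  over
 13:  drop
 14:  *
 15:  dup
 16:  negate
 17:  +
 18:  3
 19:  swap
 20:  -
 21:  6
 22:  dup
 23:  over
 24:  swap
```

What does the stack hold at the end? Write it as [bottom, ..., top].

[3, 6, 6, 6]

-8      [-8]
12      [-8, 12]
+       [4]
8       [4, 8]
negate  [4, -8]
dup     [4, -8, -8]
-       [4, 0]
drop    [4]
dup     [4, 4]
*       [16]
3       [16, 3]
over    [16, 3, 16]
drop    [16, 3]
*       [48]
dup     [48, 48]
negate  [48, -48]
+       [0]
3       [0, 3]
swap    [3, 0]
-       [3]
6       [3, 6]
dup     [3, 6, 6]
over    [3, 6, 6, 6]
swap    [3, 6, 6, 6]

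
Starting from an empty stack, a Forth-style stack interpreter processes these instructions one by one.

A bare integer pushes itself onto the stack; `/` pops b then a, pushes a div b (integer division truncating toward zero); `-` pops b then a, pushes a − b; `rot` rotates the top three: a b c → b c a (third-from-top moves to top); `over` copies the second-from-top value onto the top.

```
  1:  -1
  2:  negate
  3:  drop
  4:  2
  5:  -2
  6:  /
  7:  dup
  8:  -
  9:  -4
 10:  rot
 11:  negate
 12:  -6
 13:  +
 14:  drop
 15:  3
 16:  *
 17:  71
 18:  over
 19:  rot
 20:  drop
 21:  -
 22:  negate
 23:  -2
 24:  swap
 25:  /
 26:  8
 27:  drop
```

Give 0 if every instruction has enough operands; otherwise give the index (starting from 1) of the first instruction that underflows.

10

-1     : -1
negate : 1
drop   : (empty)
2      : 2
-2     : 2 -2
/      : -1
dup    : -1 -1
-      : 0
-4     : 0 -4
rot  — needs 3 operands, stack has 2 → underflow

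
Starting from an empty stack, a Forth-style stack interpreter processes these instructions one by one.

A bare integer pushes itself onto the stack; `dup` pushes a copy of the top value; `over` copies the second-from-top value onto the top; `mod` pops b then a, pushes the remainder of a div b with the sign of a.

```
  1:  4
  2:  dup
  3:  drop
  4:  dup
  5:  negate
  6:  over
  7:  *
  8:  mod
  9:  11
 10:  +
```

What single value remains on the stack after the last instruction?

4      -> 4
dup    -> 4 4
drop   -> 4
dup    -> 4 4
negate -> 4 -4
over   -> 4 -4 4
*      -> 4 -16
mod    -> 4
11     -> 4 11
+      -> 15

15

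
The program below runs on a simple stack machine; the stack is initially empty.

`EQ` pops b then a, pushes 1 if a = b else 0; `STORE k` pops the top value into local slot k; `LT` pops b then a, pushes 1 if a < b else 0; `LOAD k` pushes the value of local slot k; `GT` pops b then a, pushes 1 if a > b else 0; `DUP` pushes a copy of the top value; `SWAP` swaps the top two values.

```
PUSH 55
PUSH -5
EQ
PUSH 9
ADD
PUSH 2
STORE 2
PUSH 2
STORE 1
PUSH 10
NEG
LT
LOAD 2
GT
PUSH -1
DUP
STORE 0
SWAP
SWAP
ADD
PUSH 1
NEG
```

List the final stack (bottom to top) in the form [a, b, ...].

[-1, -1]

PUSH 55 -> 55
PUSH -5 -> 55 -5
EQ      -> 0
PUSH 9  -> 0 9
ADD     -> 9
PUSH 2  -> 9 2
STORE 2 -> 9
PUSH 2  -> 9 2
STORE 1 -> 9
PUSH 10 -> 9 10
NEG     -> 9 -10
LT      -> 0
LOAD 2  -> 0 2
GT      -> 0
PUSH -1 -> 0 -1
DUP     -> 0 -1 -1
STORE 0 -> 0 -1
SWAP    -> -1 0
SWAP    -> 0 -1
ADD     -> -1
PUSH 1  -> -1 1
NEG     -> -1 -1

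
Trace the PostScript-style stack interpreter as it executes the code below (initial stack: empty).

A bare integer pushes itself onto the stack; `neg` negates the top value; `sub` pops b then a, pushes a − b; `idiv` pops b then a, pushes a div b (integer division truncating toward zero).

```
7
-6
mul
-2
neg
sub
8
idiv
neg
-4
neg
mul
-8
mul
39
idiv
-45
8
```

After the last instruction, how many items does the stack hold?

7    -> [7]
-6   -> [7, -6]
mul  -> [-42]
-2   -> [-42, -2]
neg  -> [-42, 2]
sub  -> [-44]
8    -> [-44, 8]
idiv -> [-5]
neg  -> [5]
-4   -> [5, -4]
neg  -> [5, 4]
mul  -> [20]
-8   -> [20, -8]
mul  -> [-160]
39   -> [-160, 39]
idiv -> [-4]
-45  -> [-4, -45]
8    -> [-4, -45, 8]

3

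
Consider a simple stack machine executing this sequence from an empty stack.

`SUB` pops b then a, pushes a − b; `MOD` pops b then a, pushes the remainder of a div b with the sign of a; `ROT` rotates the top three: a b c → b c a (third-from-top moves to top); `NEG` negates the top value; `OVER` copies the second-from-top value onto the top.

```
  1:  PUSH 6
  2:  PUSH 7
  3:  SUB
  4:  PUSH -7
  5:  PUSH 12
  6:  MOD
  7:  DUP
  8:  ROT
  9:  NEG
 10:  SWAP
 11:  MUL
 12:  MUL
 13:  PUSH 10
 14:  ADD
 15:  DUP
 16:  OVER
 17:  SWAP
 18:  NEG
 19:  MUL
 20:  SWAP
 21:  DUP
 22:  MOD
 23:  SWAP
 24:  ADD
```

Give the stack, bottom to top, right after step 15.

PUSH 6  -> 6
PUSH 7  -> 6 7
SUB     -> -1
PUSH -7 -> -1 -7
PUSH 12 -> -1 -7 12
MOD     -> -1 -7
DUP     -> -1 -7 -7
ROT     -> -7 -7 -1
NEG     -> -7 -7 1
SWAP    -> -7 1 -7
MUL     -> -7 -7
MUL     -> 49
PUSH 10 -> 49 10
ADD     -> 59
DUP     -> 59 59

[59, 59]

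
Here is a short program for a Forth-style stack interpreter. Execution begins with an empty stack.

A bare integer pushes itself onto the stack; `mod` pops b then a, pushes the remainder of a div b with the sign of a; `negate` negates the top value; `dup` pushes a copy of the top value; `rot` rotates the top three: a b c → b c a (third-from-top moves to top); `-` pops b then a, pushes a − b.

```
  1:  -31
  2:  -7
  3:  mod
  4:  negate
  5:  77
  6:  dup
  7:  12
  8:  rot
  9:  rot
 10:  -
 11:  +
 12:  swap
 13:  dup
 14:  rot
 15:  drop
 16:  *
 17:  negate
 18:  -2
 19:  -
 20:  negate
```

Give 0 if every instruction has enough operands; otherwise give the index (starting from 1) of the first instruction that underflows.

-31    : [-31]
-7     : [-31, -7]
mod    : [-3]
negate : [3]
77     : [3, 77]
dup    : [3, 77, 77]
12     : [3, 77, 77, 12]
rot    : [3, 77, 12, 77]
rot    : [3, 12, 77, 77]
-      : [3, 12, 0]
+      : [3, 12]
swap   : [12, 3]
dup    : [12, 3, 3]
rot    : [3, 3, 12]
drop   : [3, 3]
*      : [9]
negate : [-9]
-2     : [-9, -2]
-      : [-7]
negate : [7]

0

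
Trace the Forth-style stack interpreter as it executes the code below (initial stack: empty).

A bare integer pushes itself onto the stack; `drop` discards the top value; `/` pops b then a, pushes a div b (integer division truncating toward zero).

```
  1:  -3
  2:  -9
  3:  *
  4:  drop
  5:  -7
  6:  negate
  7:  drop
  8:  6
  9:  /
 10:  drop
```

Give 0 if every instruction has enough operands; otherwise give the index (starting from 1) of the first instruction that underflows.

9

-3      [-3]
-9      [-3, -9]
*       [27]
drop    []
-7      [-7]
negate  [7]
drop    []
6       [6]
/  — needs 2 operands, stack has 1 → underflow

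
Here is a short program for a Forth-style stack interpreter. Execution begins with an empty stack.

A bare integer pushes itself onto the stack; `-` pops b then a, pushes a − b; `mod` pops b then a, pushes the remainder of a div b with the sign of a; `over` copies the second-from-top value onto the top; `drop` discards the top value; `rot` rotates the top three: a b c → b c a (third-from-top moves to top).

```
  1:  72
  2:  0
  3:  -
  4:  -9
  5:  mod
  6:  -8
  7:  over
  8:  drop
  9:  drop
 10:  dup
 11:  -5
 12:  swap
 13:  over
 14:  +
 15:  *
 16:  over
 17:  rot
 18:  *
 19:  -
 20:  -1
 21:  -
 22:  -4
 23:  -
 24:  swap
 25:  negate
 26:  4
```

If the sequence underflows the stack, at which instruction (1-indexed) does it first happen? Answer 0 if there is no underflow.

24

72    [72]
0     [72, 0]
-     [72]
-9    [72, -9]
mod   [0]
-8    [0, -8]
over  [0, -8, 0]
drop  [0, -8]
drop  [0]
dup   [0, 0]
-5    [0, 0, -5]
swap  [0, -5, 0]
over  [0, -5, 0, -5]
+     [0, -5, -5]
*     [0, 25]
over  [0, 25, 0]
rot   [25, 0, 0]
*     [25, 0]
-     [25]
-1    [25, -1]
-     [26]
-4    [26, -4]
-     [30]
swap  — needs 2 operands, stack has 1 → underflow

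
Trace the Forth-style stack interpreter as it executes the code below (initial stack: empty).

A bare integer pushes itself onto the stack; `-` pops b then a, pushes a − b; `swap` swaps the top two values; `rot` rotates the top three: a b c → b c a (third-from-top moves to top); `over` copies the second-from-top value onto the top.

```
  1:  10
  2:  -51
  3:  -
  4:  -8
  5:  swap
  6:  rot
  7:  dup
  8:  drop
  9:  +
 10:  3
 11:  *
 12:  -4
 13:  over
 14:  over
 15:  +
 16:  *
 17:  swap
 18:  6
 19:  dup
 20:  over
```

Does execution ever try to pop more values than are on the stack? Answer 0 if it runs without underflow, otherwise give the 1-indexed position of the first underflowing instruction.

6

10   → 10
-51  → 10 -51
-    → 61
-8   → 61 -8
swap → -8 61
rot  — needs 3 operands, stack has 2 → underflow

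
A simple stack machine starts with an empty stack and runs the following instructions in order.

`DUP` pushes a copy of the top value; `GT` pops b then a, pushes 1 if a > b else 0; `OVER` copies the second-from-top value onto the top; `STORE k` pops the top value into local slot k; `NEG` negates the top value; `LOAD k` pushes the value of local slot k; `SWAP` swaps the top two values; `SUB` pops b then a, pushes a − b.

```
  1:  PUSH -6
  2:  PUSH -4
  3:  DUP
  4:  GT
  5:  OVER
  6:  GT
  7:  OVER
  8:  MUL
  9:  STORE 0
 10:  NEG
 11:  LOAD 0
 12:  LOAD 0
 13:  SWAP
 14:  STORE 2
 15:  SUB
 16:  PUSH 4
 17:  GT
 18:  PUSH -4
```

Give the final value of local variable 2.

PUSH -6 -> -6
PUSH -4 -> -6 -4
DUP     -> -6 -4 -4
GT      -> -6 0
OVER    -> -6 0 -6
GT      -> -6 1
OVER    -> -6 1 -6
MUL     -> -6 -6
STORE 0 -> -6
NEG     -> 6
LOAD 0  -> 6 -6
LOAD 0  -> 6 -6 -6
SWAP    -> 6 -6 -6
STORE 2 -> 6 -6
SUB     -> 12
PUSH 4  -> 12 4
GT      -> 1
PUSH -4 -> 1 -4

-6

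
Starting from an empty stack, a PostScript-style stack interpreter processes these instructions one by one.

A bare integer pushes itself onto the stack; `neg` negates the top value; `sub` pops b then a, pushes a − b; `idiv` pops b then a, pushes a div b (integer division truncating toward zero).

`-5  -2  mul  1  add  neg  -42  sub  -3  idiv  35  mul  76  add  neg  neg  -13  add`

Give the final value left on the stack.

-287

-5   -> -5
-2   -> -5 -2
mul  -> 10
1    -> 10 1
add  -> 11
neg  -> -11
-42  -> -11 -42
sub  -> 31
-3   -> 31 -3
idiv -> -10
35   -> -10 35
mul  -> -350
76   -> -350 76
add  -> -274
neg  -> 274
neg  -> -274
-13  -> -274 -13
add  -> -287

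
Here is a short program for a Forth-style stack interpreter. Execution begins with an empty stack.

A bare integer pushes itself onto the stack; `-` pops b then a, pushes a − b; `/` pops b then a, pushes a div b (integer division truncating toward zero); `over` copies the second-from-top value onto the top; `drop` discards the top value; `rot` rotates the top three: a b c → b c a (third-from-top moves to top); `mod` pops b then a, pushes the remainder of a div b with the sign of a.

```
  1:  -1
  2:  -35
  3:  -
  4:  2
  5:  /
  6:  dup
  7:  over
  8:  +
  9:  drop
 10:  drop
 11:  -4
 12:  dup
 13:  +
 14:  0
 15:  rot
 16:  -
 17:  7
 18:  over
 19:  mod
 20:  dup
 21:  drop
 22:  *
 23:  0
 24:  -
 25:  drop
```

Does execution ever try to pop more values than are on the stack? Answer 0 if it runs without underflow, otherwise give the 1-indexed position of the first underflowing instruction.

15

-1   : -1
-35  : -1 -35
-    : 34
2    : 34 2
/    : 17
dup  : 17 17
over : 17 17 17
+    : 17 34
drop : 17
drop : (empty)
-4   : -4
dup  : -4 -4
+    : -8
0    : -8 0
rot  — needs 3 operands, stack has 2 → underflow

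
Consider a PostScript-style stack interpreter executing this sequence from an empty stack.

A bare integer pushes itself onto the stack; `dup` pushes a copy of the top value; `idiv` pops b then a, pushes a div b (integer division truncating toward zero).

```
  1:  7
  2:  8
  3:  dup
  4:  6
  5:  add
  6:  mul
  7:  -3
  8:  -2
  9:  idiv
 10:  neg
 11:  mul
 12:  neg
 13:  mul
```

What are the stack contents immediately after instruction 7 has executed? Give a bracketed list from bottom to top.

[7, 112, -3]

7   -> 7
8   -> 7 8
dup -> 7 8 8
6   -> 7 8 8 6
add -> 7 8 14
mul -> 7 112
-3  -> 7 112 -3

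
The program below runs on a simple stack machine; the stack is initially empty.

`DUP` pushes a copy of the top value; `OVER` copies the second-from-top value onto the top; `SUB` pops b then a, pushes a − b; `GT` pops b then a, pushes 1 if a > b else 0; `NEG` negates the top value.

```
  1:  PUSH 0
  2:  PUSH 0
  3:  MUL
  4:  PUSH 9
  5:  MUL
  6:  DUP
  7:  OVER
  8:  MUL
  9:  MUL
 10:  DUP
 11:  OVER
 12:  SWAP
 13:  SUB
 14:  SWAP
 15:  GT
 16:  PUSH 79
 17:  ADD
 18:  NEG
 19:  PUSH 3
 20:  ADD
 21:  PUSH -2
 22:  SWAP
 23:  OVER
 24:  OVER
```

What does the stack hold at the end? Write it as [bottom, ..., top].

PUSH 0  → 0
PUSH 0  → 0 0
MUL     → 0
PUSH 9  → 0 9
MUL     → 0
DUP     → 0 0
OVER    → 0 0 0
MUL     → 0 0
MUL     → 0
DUP     → 0 0
OVER    → 0 0 0
SWAP    → 0 0 0
SUB     → 0 0
SWAP    → 0 0
GT      → 0
PUSH 79 → 0 79
ADD     → 79
NEG     → -79
PUSH 3  → -79 3
ADD     → -76
PUSH -2 → -76 -2
SWAP    → -2 -76
OVER    → -2 -76 -2
OVER    → -2 -76 -2 -76

[-2, -76, -2, -76]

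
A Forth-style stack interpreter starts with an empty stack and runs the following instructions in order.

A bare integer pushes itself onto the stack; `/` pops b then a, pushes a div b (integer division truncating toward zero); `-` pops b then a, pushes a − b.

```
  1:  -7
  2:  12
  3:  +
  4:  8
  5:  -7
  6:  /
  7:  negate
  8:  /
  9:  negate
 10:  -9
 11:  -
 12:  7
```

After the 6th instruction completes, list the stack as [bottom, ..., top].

[5, -1]

-7 -> -7
12 -> -7 12
+  -> 5
8  -> 5 8
-7 -> 5 8 -7
/  -> 5 -1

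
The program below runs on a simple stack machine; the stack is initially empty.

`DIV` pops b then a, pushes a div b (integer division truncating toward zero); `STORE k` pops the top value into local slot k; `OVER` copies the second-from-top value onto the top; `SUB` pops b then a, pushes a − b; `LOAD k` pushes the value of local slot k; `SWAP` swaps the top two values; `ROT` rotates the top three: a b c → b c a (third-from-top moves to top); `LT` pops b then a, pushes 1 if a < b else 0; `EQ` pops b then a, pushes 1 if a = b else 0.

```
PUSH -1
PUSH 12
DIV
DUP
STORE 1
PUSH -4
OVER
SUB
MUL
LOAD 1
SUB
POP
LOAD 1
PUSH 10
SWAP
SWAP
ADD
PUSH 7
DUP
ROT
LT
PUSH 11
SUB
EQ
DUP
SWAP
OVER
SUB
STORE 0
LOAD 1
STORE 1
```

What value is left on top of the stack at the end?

PUSH -1 → -1
PUSH 12 → -1 12
DIV     → 0
DUP     → 0 0
STORE 1 → 0
PUSH -4 → 0 -4
OVER    → 0 -4 0
SUB     → 0 -4
MUL     → 0
LOAD 1  → 0 0
SUB     → 0
POP     → (empty)
LOAD 1  → 0
PUSH 10 → 0 10
SWAP    → 10 0
SWAP    → 0 10
ADD     → 10
PUSH 7  → 10 7
DUP     → 10 7 7
ROT     → 7 7 10
LT      → 7 1
PUSH 11 → 7 1 11
SUB     → 7 -10
EQ      → 0
DUP     → 0 0
SWAP    → 0 0
OVER    → 0 0 0
SUB     → 0 0
STORE 0 → 0
LOAD 1  → 0 0
STORE 1 → 0

0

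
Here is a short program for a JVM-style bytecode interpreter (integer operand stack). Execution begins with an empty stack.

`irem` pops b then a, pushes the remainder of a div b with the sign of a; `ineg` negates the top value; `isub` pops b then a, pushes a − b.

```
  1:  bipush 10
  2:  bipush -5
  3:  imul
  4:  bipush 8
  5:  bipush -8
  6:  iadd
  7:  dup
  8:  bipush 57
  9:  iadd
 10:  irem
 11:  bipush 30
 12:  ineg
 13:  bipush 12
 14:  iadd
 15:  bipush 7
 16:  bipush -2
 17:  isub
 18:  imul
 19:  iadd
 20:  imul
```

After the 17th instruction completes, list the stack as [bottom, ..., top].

[-50, 0, -18, 9]

bipush 10 → 10
bipush -5 → 10 -5
imul      → -50
bipush 8  → -50 8
bipush -8 → -50 8 -8
iadd      → -50 0
dup       → -50 0 0
bipush 57 → -50 0 0 57
iadd      → -50 0 57
irem      → -50 0
bipush 30 → -50 0 30
ineg      → -50 0 -30
bipush 12 → -50 0 -30 12
iadd      → -50 0 -18
bipush 7  → -50 0 -18 7
bipush -2 → -50 0 -18 7 -2
isub      → -50 0 -18 9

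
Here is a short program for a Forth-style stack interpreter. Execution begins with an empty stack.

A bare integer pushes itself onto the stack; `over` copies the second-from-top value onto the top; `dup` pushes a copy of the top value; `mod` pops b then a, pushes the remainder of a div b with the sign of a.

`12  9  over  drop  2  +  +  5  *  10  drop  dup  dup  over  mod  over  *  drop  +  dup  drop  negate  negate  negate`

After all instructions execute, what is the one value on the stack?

-230

12     -> 12
9      -> 12 9
over   -> 12 9 12
drop   -> 12 9
2      -> 12 9 2
+      -> 12 11
+      -> 23
5      -> 23 5
*      -> 115
10     -> 115 10
drop   -> 115
dup    -> 115 115
dup    -> 115 115 115
over   -> 115 115 115 115
mod    -> 115 115 0
over   -> 115 115 0 115
*      -> 115 115 0
drop   -> 115 115
+      -> 230
dup    -> 230 230
drop   -> 230
negate -> -230
negate -> 230
negate -> -230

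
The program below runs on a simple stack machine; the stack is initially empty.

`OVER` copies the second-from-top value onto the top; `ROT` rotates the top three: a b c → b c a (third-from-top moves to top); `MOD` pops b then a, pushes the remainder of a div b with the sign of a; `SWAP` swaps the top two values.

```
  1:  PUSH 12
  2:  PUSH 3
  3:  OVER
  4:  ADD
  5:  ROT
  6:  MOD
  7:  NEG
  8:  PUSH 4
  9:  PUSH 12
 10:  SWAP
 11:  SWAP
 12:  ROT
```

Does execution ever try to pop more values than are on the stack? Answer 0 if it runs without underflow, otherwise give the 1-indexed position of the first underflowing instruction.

5

PUSH 12  [12]
PUSH 3   [12, 3]
OVER     [12, 3, 12]
ADD      [12, 15]
ROT  — needs 3 operands, stack has 2 → underflow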